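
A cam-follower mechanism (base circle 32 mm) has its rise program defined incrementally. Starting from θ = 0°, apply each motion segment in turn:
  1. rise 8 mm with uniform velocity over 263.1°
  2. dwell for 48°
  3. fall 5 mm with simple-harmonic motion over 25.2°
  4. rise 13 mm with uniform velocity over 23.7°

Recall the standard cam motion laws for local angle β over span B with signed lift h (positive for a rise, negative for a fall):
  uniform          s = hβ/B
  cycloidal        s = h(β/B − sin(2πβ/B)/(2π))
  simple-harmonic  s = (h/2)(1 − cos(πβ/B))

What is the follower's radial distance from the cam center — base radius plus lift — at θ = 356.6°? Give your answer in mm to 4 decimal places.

seg 1 [0°–263.1°] uniform, h=8: full span → s += 8 → s = 8.0000
seg 2 [263.1°–311.1°] dwell: s stays 8.0000
seg 3 [311.1°–336.3°] simple-harmonic, h=-5: full span → s += -5 → s = 3.0000
seg 4 [336.3°–360°] uniform, h=13: θ=356.6° here. β=20.3, B=23.7. 13·20.3/23.7 = 11.1350 → s = 14.1350
radial distance = base radius + s = 32 + 14.1350 = 46.1350

46.1350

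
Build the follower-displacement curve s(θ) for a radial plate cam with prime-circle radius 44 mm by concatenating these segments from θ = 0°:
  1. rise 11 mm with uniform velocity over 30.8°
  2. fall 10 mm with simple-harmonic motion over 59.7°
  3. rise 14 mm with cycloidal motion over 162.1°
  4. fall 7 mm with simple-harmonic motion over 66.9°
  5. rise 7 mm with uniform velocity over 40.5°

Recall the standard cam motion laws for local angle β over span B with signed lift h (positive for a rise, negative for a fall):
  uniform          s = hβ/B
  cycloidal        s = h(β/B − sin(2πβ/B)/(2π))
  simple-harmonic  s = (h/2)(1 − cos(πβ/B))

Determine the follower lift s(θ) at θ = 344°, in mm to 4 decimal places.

seg 1 [0°–30.8°] uniform, h=11: full span → s += 11 → s = 11.0000
seg 2 [30.8°–90.5°] simple-harmonic, h=-10: full span → s += -10 → s = 1.0000
seg 3 [90.5°–252.6°] cycloidal, h=14: full span → s += 14 → s = 15.0000
seg 4 [252.6°–319.5°] simple-harmonic, h=-7: full span → s += -7 → s = 8.0000
seg 5 [319.5°–360°] uniform, h=7: θ=344° here. β=24.5, B=40.5. 7·24.5/40.5 = 4.2346 → s = 12.2346

12.2346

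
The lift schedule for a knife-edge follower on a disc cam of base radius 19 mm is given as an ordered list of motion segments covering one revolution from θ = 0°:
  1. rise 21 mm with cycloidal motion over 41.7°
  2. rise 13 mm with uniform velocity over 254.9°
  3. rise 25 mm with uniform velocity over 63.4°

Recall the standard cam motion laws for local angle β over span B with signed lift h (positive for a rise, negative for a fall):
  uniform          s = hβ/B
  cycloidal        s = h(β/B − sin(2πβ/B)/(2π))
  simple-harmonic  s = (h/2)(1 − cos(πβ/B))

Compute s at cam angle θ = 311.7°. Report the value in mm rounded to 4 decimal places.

seg 1 [0°–41.7°] cycloidal, h=21: full span → s += 21 → s = 21.0000
seg 2 [41.7°–296.6°] uniform, h=13: full span → s += 13 → s = 34.0000
seg 3 [296.6°–360°] uniform, h=25: θ=311.7° here. β=15.1, B=63.4. 25·15.1/63.4 = 5.9543 → s = 39.9543

39.9543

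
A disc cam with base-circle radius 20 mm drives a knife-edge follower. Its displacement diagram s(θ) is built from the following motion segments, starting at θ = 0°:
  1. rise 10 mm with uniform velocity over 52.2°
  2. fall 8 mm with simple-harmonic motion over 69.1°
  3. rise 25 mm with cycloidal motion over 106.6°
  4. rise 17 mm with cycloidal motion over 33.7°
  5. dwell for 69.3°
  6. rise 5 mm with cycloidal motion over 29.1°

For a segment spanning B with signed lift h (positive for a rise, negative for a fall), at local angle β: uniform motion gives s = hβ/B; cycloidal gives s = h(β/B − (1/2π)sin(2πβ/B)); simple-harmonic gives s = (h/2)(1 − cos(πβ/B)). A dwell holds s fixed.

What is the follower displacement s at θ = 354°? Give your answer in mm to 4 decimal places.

seg 1 [0°–52.2°] uniform, h=10: full span → s += 10 → s = 10.0000
seg 2 [52.2°–121.3°] simple-harmonic, h=-8: full span → s += -8 → s = 2.0000
seg 3 [121.3°–227.9°] cycloidal, h=25: full span → s += 25 → s = 27.0000
seg 4 [227.9°–261.6°] cycloidal, h=17: full span → s += 17 → s = 44.0000
seg 5 [261.6°–330.9°] dwell: s stays 44.0000
seg 6 [330.9°–360°] cycloidal, h=5: θ=354° here. β=23.1, B=29.1. 5·(0.7938 − sin(2π·0.7938)/(2π)) = 4.7349 → s = 48.7349

48.7349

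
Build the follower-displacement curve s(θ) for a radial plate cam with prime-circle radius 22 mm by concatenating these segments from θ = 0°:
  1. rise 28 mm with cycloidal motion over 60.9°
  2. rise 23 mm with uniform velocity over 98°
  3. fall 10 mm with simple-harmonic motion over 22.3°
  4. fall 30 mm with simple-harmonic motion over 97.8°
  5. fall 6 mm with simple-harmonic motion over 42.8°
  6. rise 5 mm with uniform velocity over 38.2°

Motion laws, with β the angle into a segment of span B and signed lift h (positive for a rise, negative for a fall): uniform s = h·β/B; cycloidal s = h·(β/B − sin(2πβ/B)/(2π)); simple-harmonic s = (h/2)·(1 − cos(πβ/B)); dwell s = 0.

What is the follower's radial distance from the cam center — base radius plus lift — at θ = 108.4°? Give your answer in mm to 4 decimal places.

seg 1 [0°–60.9°] cycloidal, h=28: full span → s += 28 → s = 28.0000
seg 2 [60.9°–158.9°] uniform, h=23: θ=108.4° here. β=47.5, B=98. 23·47.5/98 = 11.1480 → s = 39.1480
radial distance = base radius + s = 22 + 39.1480 = 61.1480

61.1480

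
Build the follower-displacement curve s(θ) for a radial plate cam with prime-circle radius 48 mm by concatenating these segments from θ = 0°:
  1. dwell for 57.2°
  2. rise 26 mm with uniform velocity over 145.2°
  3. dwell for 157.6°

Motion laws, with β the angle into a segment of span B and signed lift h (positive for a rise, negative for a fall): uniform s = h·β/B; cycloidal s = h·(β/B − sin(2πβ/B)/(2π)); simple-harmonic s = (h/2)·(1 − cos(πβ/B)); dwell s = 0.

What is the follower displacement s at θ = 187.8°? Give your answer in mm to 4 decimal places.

seg 1 [0°–57.2°] dwell: s stays 0.0000
seg 2 [57.2°–202.4°] uniform, h=26: θ=187.8° here. β=130.6, B=145.2. 26·130.6/145.2 = 23.3857 → s = 23.3857

23.3857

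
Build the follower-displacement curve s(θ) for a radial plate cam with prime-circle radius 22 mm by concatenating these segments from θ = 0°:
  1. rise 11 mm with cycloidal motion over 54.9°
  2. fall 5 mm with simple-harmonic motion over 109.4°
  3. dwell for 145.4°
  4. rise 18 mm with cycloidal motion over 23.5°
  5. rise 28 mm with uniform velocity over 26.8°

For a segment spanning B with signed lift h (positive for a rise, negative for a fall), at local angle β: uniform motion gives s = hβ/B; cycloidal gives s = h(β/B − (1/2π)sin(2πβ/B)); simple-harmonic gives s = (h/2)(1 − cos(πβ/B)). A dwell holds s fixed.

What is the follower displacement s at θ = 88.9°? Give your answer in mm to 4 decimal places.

seg 1 [0°–54.9°] cycloidal, h=11: full span → s += 11 → s = 11.0000
seg 2 [54.9°–164.3°] simple-harmonic, h=-5: θ=88.9° here. β=34, B=109.4. -5/2·(1 − cos(π·0.3108)) = -1.0999 → s = 9.9001

9.9001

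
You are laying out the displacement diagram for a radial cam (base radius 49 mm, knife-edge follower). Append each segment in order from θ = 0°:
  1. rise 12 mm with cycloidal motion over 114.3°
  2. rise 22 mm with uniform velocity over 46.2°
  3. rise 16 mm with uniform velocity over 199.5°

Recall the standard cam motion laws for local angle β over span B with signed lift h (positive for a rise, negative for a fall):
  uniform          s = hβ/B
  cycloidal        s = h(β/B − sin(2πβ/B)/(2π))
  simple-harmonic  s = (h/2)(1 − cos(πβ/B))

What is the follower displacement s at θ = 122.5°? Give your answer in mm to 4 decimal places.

seg 1 [0°–114.3°] cycloidal, h=12: full span → s += 12 → s = 12.0000
seg 2 [114.3°–160.5°] uniform, h=22: θ=122.5° here. β=8.2, B=46.2. 22·8.2/46.2 = 3.9048 → s = 15.9048

15.9048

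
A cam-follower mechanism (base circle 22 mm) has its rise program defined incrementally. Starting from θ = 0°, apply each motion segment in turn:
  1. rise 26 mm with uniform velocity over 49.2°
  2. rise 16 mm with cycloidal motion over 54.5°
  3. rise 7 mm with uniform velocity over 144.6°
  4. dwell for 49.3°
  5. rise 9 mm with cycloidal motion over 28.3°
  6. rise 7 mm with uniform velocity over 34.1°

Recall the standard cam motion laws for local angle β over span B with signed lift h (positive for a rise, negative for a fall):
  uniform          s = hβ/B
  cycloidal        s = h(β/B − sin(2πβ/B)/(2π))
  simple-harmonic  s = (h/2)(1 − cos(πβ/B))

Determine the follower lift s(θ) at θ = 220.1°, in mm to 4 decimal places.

seg 1 [0°–49.2°] uniform, h=26: full span → s += 26 → s = 26.0000
seg 2 [49.2°–103.7°] cycloidal, h=16: full span → s += 16 → s = 42.0000
seg 3 [103.7°–248.3°] uniform, h=7: θ=220.1° here. β=116.4, B=144.6. 7·116.4/144.6 = 5.6349 → s = 47.6349

47.6349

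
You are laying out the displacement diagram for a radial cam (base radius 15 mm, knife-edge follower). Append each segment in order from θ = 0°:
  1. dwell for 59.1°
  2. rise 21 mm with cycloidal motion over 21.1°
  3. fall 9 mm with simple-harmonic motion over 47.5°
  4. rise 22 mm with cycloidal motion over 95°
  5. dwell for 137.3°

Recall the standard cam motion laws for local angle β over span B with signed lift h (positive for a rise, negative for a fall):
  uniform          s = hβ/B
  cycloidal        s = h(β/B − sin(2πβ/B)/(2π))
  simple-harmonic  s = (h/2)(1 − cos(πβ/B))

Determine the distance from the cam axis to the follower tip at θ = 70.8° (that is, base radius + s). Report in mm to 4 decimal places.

seg 1 [0°–59.1°] dwell: s stays 0.0000
seg 2 [59.1°–80.2°] cycloidal, h=21: θ=70.8° here. β=11.7, B=21.1. 21·(0.5545 − sin(2π·0.5545)/(2π)) = 12.7669 → s = 12.7669
radial distance = base radius + s = 15 + 12.7669 = 27.7669

27.7669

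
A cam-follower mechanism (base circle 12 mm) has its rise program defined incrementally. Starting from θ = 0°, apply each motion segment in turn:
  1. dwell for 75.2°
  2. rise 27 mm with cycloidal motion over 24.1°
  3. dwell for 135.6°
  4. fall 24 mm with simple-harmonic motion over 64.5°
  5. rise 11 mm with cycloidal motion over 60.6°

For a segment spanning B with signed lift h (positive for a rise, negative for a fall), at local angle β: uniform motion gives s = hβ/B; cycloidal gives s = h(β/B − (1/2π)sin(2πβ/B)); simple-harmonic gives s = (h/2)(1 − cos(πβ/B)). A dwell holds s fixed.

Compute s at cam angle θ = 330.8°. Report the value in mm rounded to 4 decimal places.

seg 1 [0°–75.2°] dwell: s stays 0.0000
seg 2 [75.2°–99.3°] cycloidal, h=27: full span → s += 27 → s = 27.0000
seg 3 [99.3°–234.9°] dwell: s stays 27.0000
seg 4 [234.9°–299.4°] simple-harmonic, h=-24: full span → s += -24 → s = 3.0000
seg 5 [299.4°–360°] cycloidal, h=11: θ=330.8° here. β=31.4, B=60.6. 11·(0.5182 − sin(2π·0.5182)/(2π)) = 5.8989 → s = 8.8989

8.8989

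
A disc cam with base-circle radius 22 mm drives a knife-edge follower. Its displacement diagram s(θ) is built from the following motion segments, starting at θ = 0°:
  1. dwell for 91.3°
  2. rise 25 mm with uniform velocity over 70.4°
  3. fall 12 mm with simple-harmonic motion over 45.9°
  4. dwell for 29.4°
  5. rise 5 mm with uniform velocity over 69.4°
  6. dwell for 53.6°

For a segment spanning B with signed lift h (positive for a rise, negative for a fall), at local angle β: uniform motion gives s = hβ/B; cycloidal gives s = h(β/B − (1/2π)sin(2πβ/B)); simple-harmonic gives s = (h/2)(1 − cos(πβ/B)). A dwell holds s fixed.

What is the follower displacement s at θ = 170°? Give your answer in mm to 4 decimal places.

seg 1 [0°–91.3°] dwell: s stays 0.0000
seg 2 [91.3°–161.7°] uniform, h=25: full span → s += 25 → s = 25.0000
seg 3 [161.7°–207.6°] simple-harmonic, h=-12: θ=170° here. β=8.3, B=45.9. -12/2·(1 − cos(π·0.1808)) = -0.9424 → s = 24.0576

24.0576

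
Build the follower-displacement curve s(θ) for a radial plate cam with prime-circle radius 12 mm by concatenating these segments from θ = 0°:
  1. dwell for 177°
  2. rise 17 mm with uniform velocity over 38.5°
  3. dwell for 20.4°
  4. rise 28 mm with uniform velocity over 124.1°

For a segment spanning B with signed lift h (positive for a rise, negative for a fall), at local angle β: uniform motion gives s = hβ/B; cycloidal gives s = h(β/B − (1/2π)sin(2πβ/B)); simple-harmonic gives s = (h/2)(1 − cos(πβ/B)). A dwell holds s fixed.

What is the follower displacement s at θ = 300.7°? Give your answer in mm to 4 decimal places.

seg 1 [0°–177°] dwell: s stays 0.0000
seg 2 [177°–215.5°] uniform, h=17: full span → s += 17 → s = 17.0000
seg 3 [215.5°–235.9°] dwell: s stays 17.0000
seg 4 [235.9°–360°] uniform, h=28: θ=300.7° here. β=64.8, B=124.1. 28·64.8/124.1 = 14.6205 → s = 31.6205

31.6205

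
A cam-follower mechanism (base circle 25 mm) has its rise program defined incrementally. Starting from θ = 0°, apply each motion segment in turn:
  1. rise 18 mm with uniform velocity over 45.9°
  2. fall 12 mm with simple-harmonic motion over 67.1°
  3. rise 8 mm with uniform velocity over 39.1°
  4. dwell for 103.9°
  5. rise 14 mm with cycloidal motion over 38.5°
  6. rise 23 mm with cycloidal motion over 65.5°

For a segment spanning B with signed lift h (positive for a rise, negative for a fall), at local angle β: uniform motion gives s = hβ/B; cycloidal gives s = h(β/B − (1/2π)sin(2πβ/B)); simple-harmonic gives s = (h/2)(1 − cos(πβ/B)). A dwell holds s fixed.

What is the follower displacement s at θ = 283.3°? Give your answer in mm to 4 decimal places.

seg 1 [0°–45.9°] uniform, h=18: full span → s += 18 → s = 18.0000
seg 2 [45.9°–113°] simple-harmonic, h=-12: full span → s += -12 → s = 6.0000
seg 3 [113°–152.1°] uniform, h=8: full span → s += 8 → s = 14.0000
seg 4 [152.1°–256°] dwell: s stays 14.0000
seg 5 [256°–294.5°] cycloidal, h=14: θ=283.3° here. β=27.3, B=38.5. 14·(0.7091 − sin(2π·0.7091)/(2π)) = 12.0822 → s = 26.0822

26.0822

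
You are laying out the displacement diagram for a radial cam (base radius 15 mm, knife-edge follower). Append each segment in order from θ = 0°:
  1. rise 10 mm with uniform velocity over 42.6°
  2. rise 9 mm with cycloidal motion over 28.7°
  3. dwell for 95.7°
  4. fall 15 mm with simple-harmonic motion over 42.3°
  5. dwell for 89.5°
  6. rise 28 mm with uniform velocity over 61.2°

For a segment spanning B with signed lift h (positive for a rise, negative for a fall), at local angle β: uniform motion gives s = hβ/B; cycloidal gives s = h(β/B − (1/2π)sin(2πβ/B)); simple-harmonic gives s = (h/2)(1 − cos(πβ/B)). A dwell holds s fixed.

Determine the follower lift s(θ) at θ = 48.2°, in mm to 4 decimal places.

seg 1 [0°–42.6°] uniform, h=10: full span → s += 10 → s = 10.0000
seg 2 [42.6°–71.3°] cycloidal, h=9: θ=48.2° here. β=5.6, B=28.7. 9·(0.1951 − sin(2π·0.1951)/(2π)) = 0.4080 → s = 10.4080

10.4080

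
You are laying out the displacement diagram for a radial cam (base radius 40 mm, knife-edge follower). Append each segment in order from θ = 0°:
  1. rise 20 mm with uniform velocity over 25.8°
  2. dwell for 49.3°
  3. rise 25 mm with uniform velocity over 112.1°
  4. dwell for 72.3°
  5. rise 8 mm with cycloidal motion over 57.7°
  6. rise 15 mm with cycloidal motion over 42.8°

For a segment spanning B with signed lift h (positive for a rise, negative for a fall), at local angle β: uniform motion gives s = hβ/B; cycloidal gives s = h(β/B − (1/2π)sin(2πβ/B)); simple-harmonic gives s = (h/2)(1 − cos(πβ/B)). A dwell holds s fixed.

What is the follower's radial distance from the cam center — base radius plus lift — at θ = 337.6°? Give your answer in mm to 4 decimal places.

seg 1 [0°–25.8°] uniform, h=20: full span → s += 20 → s = 20.0000
seg 2 [25.8°–75.1°] dwell: s stays 20.0000
seg 3 [75.1°–187.2°] uniform, h=25: full span → s += 25 → s = 45.0000
seg 4 [187.2°–259.5°] dwell: s stays 45.0000
seg 5 [259.5°–317.2°] cycloidal, h=8: full span → s += 8 → s = 53.0000
seg 6 [317.2°–360°] cycloidal, h=15: θ=337.6° here. β=20.4, B=42.8. 15·(0.4766 − sin(2π·0.4766)/(2π)) = 6.8003 → s = 59.8003
radial distance = base radius + s = 40 + 59.8003 = 99.8003

99.8003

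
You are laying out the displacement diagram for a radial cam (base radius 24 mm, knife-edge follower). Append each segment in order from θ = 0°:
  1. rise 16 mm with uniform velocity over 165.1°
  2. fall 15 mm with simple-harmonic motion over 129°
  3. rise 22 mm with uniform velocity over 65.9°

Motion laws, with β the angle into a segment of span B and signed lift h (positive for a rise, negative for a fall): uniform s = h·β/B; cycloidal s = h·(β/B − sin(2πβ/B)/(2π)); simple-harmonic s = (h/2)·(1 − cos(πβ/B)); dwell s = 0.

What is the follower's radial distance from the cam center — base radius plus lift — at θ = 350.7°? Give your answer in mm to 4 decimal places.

seg 1 [0°–165.1°] uniform, h=16: full span → s += 16 → s = 16.0000
seg 2 [165.1°–294.1°] simple-harmonic, h=-15: full span → s += -15 → s = 1.0000
seg 3 [294.1°–360°] uniform, h=22: θ=350.7° here. β=56.6, B=65.9. 22·56.6/65.9 = 18.8953 → s = 19.8953
radial distance = base radius + s = 24 + 19.8953 = 43.8953

43.8953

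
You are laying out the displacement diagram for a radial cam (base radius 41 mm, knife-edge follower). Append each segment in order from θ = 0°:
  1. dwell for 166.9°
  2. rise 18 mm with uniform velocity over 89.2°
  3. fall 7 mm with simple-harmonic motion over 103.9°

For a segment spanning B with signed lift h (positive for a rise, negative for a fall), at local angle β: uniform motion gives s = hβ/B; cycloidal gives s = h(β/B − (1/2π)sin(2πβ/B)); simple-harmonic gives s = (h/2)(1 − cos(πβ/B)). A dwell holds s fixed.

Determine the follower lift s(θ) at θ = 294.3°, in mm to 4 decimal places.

seg 1 [0°–166.9°] dwell: s stays 0.0000
seg 2 [166.9°–256.1°] uniform, h=18: full span → s += 18 → s = 18.0000
seg 3 [256.1°–360°] simple-harmonic, h=-7: θ=294.3° here. β=38.2, B=103.9. -7/2·(1 − cos(π·0.3677)) = -2.0864 → s = 15.9136

15.9136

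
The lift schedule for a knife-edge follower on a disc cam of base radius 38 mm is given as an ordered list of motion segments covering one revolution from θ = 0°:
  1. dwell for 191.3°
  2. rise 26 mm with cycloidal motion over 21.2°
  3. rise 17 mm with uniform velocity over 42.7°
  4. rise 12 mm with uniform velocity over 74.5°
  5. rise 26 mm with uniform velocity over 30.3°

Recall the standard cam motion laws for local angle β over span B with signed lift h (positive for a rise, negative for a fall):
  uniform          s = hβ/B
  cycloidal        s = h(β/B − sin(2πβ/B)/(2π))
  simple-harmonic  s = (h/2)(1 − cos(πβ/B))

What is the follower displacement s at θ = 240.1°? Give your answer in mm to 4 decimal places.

seg 1 [0°–191.3°] dwell: s stays 0.0000
seg 2 [191.3°–212.5°] cycloidal, h=26: full span → s += 26 → s = 26.0000
seg 3 [212.5°–255.2°] uniform, h=17: θ=240.1° here. β=27.6, B=42.7. 17·27.6/42.7 = 10.9883 → s = 36.9883

36.9883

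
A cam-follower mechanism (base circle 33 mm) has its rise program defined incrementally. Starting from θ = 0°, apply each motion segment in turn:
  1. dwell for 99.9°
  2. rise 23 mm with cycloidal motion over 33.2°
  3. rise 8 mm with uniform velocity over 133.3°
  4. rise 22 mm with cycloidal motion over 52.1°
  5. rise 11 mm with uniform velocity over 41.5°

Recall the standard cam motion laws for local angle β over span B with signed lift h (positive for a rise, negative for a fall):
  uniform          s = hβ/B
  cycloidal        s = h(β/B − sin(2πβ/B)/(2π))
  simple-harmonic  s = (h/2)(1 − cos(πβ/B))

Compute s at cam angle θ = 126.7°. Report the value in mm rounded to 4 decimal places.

seg 1 [0°–99.9°] dwell: s stays 0.0000
seg 2 [99.9°–133.1°] cycloidal, h=23: θ=126.7° here. β=26.8, B=33.2. 23·(0.8072 − sin(2π·0.8072)/(2π)) = 21.9927 → s = 21.9927

21.9927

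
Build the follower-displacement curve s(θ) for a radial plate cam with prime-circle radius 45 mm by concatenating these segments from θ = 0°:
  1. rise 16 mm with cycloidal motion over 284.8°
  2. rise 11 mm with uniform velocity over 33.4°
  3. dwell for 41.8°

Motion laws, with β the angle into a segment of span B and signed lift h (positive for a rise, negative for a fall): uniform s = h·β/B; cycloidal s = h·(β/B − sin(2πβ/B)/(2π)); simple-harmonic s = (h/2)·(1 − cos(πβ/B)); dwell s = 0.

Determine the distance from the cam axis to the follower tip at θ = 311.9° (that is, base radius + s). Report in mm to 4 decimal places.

seg 1 [0°–284.8°] cycloidal, h=16: full span → s += 16 → s = 16.0000
seg 2 [284.8°–318.2°] uniform, h=11: θ=311.9° here. β=27.1, B=33.4. 11·27.1/33.4 = 8.9251 → s = 24.9251
radial distance = base radius + s = 45 + 24.9251 = 69.9251

69.9251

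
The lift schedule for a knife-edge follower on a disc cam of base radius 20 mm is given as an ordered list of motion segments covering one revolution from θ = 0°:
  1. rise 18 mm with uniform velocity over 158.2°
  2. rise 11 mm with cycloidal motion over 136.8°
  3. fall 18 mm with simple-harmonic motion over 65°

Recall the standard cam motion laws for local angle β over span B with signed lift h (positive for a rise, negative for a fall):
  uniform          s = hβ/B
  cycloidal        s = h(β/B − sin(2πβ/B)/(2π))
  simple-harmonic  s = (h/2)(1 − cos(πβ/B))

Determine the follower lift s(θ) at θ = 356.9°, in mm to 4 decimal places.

seg 1 [0°–158.2°] uniform, h=18: full span → s += 18 → s = 18.0000
seg 2 [158.2°–295°] cycloidal, h=11: full span → s += 11 → s = 29.0000
seg 3 [295°–360°] simple-harmonic, h=-18: θ=356.9° here. β=61.9, B=65. -18/2·(1 − cos(π·0.9523)) = -17.8992 → s = 11.1008

11.1008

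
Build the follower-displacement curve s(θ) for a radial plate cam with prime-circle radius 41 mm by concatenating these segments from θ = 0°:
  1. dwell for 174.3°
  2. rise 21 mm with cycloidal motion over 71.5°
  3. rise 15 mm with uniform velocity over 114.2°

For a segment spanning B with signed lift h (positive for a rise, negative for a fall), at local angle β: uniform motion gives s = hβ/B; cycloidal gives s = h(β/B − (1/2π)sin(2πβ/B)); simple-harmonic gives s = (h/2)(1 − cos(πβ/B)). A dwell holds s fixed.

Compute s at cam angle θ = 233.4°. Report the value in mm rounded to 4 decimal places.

seg 1 [0°–174.3°] dwell: s stays 0.0000
seg 2 [174.3°–245.8°] cycloidal, h=21: θ=233.4° here. β=59.1, B=71.5. 21·(0.8266 − sin(2π·0.8266)/(2π)) = 20.3209 → s = 20.3209

20.3209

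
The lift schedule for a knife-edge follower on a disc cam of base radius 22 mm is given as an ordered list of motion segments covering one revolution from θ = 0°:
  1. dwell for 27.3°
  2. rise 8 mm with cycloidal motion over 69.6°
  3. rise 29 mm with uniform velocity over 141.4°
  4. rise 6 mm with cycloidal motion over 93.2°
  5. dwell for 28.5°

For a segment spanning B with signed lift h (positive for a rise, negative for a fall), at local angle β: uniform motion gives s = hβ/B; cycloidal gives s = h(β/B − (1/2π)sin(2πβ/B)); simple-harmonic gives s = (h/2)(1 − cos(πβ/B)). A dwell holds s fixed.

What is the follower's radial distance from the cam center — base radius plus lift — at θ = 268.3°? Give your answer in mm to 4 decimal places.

seg 1 [0°–27.3°] dwell: s stays 0.0000
seg 2 [27.3°–96.9°] cycloidal, h=8: full span → s += 8 → s = 8.0000
seg 3 [96.9°–238.3°] uniform, h=29: full span → s += 29 → s = 37.0000
seg 4 [238.3°–331.5°] cycloidal, h=6: θ=268.3° here. β=30, B=93.2. 6·(0.3219 − sin(2π·0.3219)/(2π)) = 1.0722 → s = 38.0722
radial distance = base radius + s = 22 + 38.0722 = 60.0722

60.0722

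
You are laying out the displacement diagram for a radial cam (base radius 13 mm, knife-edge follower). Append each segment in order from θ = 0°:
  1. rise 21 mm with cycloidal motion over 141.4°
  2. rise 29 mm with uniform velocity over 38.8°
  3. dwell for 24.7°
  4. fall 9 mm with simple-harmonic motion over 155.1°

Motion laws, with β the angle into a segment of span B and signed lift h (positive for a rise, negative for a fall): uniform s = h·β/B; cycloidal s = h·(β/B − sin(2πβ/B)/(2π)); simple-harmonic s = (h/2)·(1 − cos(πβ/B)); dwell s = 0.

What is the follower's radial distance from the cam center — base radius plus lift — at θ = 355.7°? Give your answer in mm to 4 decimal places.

seg 1 [0°–141.4°] cycloidal, h=21: full span → s += 21 → s = 21.0000
seg 2 [141.4°–180.2°] uniform, h=29: full span → s += 29 → s = 50.0000
seg 3 [180.2°–204.9°] dwell: s stays 50.0000
seg 4 [204.9°–360°] simple-harmonic, h=-9: θ=355.7° here. β=150.8, B=155.1. -9/2·(1 − cos(π·0.9723)) = -8.9829 → s = 41.0171
radial distance = base radius + s = 13 + 41.0171 = 54.0171

54.0171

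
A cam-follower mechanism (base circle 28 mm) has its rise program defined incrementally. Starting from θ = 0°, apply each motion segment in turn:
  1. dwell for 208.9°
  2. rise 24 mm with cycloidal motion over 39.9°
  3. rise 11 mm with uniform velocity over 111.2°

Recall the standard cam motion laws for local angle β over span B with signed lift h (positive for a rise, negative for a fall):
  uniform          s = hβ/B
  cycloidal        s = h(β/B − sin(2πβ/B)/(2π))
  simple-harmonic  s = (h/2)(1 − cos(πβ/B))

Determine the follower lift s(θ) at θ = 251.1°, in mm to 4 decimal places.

seg 1 [0°–208.9°] dwell: s stays 0.0000
seg 2 [208.9°–248.8°] cycloidal, h=24: full span → s += 24 → s = 24.0000
seg 3 [248.8°–360°] uniform, h=11: θ=251.1° here. β=2.3, B=111.2. 11·2.3/111.2 = 0.2275 → s = 24.2275

24.2275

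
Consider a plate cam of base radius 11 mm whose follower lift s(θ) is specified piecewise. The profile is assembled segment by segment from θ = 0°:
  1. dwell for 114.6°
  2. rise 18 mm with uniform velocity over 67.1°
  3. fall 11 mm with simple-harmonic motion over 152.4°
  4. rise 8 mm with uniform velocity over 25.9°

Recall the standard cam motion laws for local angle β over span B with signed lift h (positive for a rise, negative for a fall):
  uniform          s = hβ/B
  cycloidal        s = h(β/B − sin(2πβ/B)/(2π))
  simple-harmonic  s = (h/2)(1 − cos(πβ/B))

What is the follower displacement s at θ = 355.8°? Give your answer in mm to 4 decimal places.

seg 1 [0°–114.6°] dwell: s stays 0.0000
seg 2 [114.6°–181.7°] uniform, h=18: full span → s += 18 → s = 18.0000
seg 3 [181.7°–334.1°] simple-harmonic, h=-11: full span → s += -11 → s = 7.0000
seg 4 [334.1°–360°] uniform, h=8: θ=355.8° here. β=21.7, B=25.9. 8·21.7/25.9 = 6.7027 → s = 13.7027

13.7027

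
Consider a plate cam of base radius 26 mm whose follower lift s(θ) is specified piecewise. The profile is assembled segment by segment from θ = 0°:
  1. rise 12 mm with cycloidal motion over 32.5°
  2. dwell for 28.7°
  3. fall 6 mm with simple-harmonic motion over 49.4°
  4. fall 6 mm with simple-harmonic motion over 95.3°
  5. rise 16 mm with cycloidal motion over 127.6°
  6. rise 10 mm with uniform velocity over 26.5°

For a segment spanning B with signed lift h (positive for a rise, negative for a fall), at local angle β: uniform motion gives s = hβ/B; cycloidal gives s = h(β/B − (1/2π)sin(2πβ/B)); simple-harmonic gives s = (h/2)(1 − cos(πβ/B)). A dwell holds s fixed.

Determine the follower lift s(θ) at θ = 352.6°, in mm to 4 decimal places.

seg 1 [0°–32.5°] cycloidal, h=12: full span → s += 12 → s = 12.0000
seg 2 [32.5°–61.2°] dwell: s stays 12.0000
seg 3 [61.2°–110.6°] simple-harmonic, h=-6: full span → s += -6 → s = 6.0000
seg 4 [110.6°–205.9°] simple-harmonic, h=-6: full span → s += -6 → s = 0.0000
seg 5 [205.9°–333.5°] cycloidal, h=16: full span → s += 16 → s = 16.0000
seg 6 [333.5°–360°] uniform, h=10: θ=352.6° here. β=19.1, B=26.5. 10·19.1/26.5 = 7.2075 → s = 23.2075

23.2075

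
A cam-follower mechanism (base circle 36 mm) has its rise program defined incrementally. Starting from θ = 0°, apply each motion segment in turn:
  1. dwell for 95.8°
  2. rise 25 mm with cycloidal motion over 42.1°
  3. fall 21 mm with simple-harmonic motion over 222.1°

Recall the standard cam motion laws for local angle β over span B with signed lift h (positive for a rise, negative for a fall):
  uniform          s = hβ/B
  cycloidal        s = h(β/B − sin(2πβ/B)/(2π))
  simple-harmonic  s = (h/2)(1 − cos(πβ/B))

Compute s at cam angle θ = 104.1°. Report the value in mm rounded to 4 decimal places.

seg 1 [0°–95.8°] dwell: s stays 0.0000
seg 2 [95.8°–137.9°] cycloidal, h=25: θ=104.1° here. β=8.3, B=42.1. 25·(0.1971 − sin(2π·0.1971)/(2π)) = 1.1672 → s = 1.1672

1.1672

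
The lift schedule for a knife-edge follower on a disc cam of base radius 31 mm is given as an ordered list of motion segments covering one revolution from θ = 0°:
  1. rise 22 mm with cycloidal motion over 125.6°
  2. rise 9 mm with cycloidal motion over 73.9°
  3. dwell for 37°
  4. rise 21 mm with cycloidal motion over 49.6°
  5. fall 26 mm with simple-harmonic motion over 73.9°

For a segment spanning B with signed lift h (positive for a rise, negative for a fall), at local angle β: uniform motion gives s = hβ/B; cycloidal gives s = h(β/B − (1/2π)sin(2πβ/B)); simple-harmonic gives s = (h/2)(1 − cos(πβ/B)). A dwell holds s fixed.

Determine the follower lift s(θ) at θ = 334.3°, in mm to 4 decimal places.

seg 1 [0°–125.6°] cycloidal, h=22: full span → s += 22 → s = 22.0000
seg 2 [125.6°–199.5°] cycloidal, h=9: full span → s += 9 → s = 31.0000
seg 3 [199.5°–236.5°] dwell: s stays 31.0000
seg 4 [236.5°–286.1°] cycloidal, h=21: full span → s += 21 → s = 52.0000
seg 5 [286.1°–360°] simple-harmonic, h=-26: θ=334.3° here. β=48.2, B=73.9. -26/2·(1 − cos(π·0.6522)) = -18.9830 → s = 33.0170

33.0170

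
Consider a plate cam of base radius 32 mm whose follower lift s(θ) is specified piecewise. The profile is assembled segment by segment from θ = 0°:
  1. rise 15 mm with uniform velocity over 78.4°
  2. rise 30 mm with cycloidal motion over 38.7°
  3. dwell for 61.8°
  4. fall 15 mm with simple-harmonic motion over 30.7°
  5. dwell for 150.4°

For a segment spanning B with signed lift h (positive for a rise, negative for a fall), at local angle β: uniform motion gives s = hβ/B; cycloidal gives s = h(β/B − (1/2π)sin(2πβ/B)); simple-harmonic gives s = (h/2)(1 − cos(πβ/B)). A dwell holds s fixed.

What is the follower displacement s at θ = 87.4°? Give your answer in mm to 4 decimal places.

seg 1 [0°–78.4°] uniform, h=15: full span → s += 15 → s = 15.0000
seg 2 [78.4°–117.1°] cycloidal, h=30: θ=87.4° here. β=9, B=38.7. 30·(0.2326 − sin(2π·0.2326)/(2π)) = 2.2307 → s = 17.2307

17.2307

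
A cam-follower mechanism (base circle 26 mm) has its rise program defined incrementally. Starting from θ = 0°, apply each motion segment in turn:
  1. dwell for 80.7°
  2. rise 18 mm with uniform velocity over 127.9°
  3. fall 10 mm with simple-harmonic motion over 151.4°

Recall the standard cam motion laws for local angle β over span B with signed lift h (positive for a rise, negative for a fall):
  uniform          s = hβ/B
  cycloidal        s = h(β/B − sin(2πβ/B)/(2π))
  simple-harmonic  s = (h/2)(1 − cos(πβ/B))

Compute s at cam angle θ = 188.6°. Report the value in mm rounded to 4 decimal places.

seg 1 [0°–80.7°] dwell: s stays 0.0000
seg 2 [80.7°–208.6°] uniform, h=18: θ=188.6° here. β=107.9, B=127.9. 18·107.9/127.9 = 15.1853 → s = 15.1853

15.1853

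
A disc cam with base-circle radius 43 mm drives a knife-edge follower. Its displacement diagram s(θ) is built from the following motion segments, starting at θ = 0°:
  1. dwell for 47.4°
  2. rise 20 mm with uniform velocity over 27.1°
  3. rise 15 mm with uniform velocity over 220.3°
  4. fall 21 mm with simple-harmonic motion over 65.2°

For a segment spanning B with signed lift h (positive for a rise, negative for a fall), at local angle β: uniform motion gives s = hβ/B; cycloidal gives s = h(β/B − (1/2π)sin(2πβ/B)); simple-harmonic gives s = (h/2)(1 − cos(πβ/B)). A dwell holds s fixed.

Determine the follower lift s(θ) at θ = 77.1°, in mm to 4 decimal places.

seg 1 [0°–47.4°] dwell: s stays 0.0000
seg 2 [47.4°–74.5°] uniform, h=20: full span → s += 20 → s = 20.0000
seg 3 [74.5°–294.8°] uniform, h=15: θ=77.1° here. β=2.6, B=220.3. 15·2.6/220.3 = 0.1770 → s = 20.1770

20.1770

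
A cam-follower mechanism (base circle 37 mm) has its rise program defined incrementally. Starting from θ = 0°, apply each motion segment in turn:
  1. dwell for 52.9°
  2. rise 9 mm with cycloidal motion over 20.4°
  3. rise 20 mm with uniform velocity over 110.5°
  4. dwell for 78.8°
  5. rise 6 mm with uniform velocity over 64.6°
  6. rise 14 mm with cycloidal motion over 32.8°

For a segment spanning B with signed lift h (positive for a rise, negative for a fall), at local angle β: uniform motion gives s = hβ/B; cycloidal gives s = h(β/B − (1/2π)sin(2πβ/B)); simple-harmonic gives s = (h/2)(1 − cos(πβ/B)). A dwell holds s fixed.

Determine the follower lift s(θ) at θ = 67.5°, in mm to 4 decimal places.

seg 1 [0°–52.9°] dwell: s stays 0.0000
seg 2 [52.9°–73.3°] cycloidal, h=9: θ=67.5° here. β=14.6, B=20.4. 9·(0.7157 − sin(2π·0.7157)/(2π)) = 7.8404 → s = 7.8404

7.8404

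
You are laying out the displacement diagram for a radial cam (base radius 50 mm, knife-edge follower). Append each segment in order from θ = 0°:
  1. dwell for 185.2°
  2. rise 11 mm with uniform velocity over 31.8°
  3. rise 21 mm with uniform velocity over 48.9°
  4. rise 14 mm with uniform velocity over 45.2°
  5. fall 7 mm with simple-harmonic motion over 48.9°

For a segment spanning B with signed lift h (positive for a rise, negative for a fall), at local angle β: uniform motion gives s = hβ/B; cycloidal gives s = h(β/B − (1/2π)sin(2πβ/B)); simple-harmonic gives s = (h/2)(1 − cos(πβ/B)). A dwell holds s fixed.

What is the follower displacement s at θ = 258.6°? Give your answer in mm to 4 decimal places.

seg 1 [0°–185.2°] dwell: s stays 0.0000
seg 2 [185.2°–217°] uniform, h=11: full span → s += 11 → s = 11.0000
seg 3 [217°–265.9°] uniform, h=21: θ=258.6° here. β=41.6, B=48.9. 21·41.6/48.9 = 17.8650 → s = 28.8650

28.8650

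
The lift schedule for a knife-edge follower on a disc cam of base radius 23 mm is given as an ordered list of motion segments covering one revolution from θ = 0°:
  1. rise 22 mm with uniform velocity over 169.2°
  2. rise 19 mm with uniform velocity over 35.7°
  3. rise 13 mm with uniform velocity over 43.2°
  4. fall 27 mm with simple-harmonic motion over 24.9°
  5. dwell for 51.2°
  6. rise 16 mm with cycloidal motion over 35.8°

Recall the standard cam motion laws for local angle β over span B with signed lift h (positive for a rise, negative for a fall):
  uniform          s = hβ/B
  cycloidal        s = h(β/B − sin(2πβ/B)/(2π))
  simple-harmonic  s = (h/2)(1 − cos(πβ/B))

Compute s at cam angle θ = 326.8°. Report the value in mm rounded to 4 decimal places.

seg 1 [0°–169.2°] uniform, h=22: full span → s += 22 → s = 22.0000
seg 2 [169.2°–204.9°] uniform, h=19: full span → s += 19 → s = 41.0000
seg 3 [204.9°–248.1°] uniform, h=13: full span → s += 13 → s = 54.0000
seg 4 [248.1°–273°] simple-harmonic, h=-27: full span → s += -27 → s = 27.0000
seg 5 [273°–324.2°] dwell: s stays 27.0000
seg 6 [324.2°–360°] cycloidal, h=16: θ=326.8° here. β=2.6, B=35.8. 16·(0.0726 − sin(2π·0.0726)/(2π)) = 0.0399 → s = 27.0399

27.0399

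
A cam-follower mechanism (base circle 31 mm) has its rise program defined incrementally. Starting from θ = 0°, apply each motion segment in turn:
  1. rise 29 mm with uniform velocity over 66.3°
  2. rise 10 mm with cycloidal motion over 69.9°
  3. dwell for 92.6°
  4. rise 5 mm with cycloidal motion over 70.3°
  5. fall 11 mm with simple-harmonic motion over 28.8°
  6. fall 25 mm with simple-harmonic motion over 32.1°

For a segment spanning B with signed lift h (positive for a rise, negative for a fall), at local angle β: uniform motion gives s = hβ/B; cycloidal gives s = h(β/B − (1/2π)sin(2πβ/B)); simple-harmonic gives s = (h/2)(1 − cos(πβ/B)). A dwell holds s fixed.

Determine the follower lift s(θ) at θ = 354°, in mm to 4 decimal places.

seg 1 [0°–66.3°] uniform, h=29: full span → s += 29 → s = 29.0000
seg 2 [66.3°–136.2°] cycloidal, h=10: full span → s += 10 → s = 39.0000
seg 3 [136.2°–228.8°] dwell: s stays 39.0000
seg 4 [228.8°–299.1°] cycloidal, h=5: full span → s += 5 → s = 44.0000
seg 5 [299.1°–327.9°] simple-harmonic, h=-11: full span → s += -11 → s = 33.0000
seg 6 [327.9°–360°] simple-harmonic, h=-25: θ=354° here. β=26.1, B=32.1. -25/2·(1 − cos(π·0.8131)) = -22.9061 → s = 10.0939

10.0939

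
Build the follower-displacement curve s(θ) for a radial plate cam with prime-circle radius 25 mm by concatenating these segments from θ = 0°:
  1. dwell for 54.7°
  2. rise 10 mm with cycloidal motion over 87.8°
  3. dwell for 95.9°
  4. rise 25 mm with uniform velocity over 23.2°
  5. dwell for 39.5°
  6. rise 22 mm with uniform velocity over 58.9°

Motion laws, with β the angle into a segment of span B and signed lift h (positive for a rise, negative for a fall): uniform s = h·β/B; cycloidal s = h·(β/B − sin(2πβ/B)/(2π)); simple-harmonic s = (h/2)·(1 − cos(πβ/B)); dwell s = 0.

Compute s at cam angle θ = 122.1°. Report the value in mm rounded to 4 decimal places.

seg 1 [0°–54.7°] dwell: s stays 0.0000
seg 2 [54.7°–142.5°] cycloidal, h=10: θ=122.1° here. β=67.4, B=87.8. 10·(0.7677 − sin(2π·0.7677)/(2π)) = 9.2583 → s = 9.2583

9.2583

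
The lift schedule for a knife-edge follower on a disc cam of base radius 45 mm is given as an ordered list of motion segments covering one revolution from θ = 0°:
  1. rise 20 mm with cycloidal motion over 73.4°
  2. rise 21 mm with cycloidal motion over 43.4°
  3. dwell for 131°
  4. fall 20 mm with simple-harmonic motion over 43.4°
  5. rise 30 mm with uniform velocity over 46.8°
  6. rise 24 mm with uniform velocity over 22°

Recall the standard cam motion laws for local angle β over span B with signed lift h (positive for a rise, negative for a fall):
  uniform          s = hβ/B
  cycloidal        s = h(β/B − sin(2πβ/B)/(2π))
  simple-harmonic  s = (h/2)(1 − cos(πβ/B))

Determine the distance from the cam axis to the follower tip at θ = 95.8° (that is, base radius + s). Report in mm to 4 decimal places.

seg 1 [0°–73.4°] cycloidal, h=20: full span → s += 20 → s = 20.0000
seg 2 [73.4°–116.8°] cycloidal, h=21: θ=95.8° here. β=22.4, B=43.4. 21·(0.5161 − sin(2π·0.5161)/(2π)) = 11.1768 → s = 31.1768
radial distance = base radius + s = 45 + 31.1768 = 76.1768

76.1768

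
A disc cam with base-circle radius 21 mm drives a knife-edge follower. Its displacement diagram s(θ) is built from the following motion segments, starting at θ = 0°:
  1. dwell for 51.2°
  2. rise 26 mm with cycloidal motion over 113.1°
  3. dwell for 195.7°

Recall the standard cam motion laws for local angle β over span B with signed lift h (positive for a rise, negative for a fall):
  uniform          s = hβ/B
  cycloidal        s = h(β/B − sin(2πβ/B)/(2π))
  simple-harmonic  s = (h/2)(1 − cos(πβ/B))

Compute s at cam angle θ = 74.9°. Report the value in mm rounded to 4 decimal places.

seg 1 [0°–51.2°] dwell: s stays 0.0000
seg 2 [51.2°–164.3°] cycloidal, h=26: θ=74.9° here. β=23.7, B=113.1. 26·(0.2095 − sin(2π·0.2095)/(2π)) = 1.4432 → s = 1.4432

1.4432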